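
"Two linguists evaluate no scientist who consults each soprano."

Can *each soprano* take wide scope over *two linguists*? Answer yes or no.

No

*each soprano* sits inside the relative clause *who consults each soprano* modifying *no scientist*.
Relative clauses block scope extraction: QR cannot target a position outside the modified NP.
Hence only narrow scope for *each soprano* (under *two linguists*) survives.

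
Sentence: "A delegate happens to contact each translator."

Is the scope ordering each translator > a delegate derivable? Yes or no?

Yes

Infinitival complements of raising predicates do not block QR; *each translator* and *a delegate* are effectively clausemates.
QR within a single clause is free, so the lower quantifier may take scope over the higher one.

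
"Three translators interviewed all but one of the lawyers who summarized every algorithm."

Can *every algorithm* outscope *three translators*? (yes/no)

No

The DP *every algorithm* is contained in the relative clause *who summarized every algorithm* modifying *all but one of the lawyers*.
Relative clauses block scope extraction: QR cannot target a position outside the modified NP.
So *every algorithm* cannot raise high enough to outscope *three translators*; only the surface ordering *three translators* > *every algorithm* is available.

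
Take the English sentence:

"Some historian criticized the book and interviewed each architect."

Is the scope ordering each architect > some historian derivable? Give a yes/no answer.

The target quantifier *each architect* is part of one conjunct of the coordinate structure (*interviewed each architect*).
A quantifier cannot raise out of one conjunct of a coordination across the whole coordinate structure — the CSC applies to QR.
So *each architect* cannot raise to a position above *some historian*.

No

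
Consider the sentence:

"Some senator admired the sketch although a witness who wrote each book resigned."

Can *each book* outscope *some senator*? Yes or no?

No

*each book* sits inside the relative clause *who wrote each book*, which is itself inside the adjunct *although a witness who wrote each book resigned*.
Both the relative clause and the enclosing adjunct are scope islands; QR cannot cross either.
Hence only narrow scope for *each book* (under *some senator*) survives.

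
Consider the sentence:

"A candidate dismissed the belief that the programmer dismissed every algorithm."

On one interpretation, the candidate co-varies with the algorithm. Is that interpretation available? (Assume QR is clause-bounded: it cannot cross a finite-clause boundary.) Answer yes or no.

The described interpretation is the *every algorithm* > *a candidate* scoping.
*every algorithm* occurs within the complex NP *the belief that the programmer dismissed every algorithm*.
Since the clause is the complement of a nominal head, the CNPC blocks scope extraction.
*every algorithm* is confined to the island and cannot take scope over *a candidate*.
(Only the surface reading survives: one fixed candidate with respect to all the relevant algorithms.)

No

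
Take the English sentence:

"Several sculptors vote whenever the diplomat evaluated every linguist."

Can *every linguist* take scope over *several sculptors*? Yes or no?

No

*every linguist* sits inside the adjunct clause *whenever the diplomat evaluated every linguist*.
Since the clause is an adjunct (not a complement), the Adjunct Condition blocks QR across its edge.
*every linguist* is confined to the island and cannot take scope over *several sculptors*.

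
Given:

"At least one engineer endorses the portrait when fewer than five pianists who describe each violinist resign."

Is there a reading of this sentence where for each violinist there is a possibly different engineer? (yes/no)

That reading corresponds to *each violinist* > *at least one engineer*.
Structurally, *each violinist* is inside the relative clause *who describe each violinist*, which is itself inside the adjunct *when fewer than five pianists who describe each violinist resign*.
Both the relative clause and the enclosing adjunct are scope islands; QR cannot cross either.
The inverse ordering *each violinist* > *at least one engineer* is therefore underivable.

No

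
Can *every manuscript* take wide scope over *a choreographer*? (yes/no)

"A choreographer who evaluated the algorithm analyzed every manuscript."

The RC *who evaluated the algorithm* is an island, but *every manuscript* is not inside it — it is the matrix object, a clausemate of *a choreographer*.
No island intervenes, so both surface and inverse scope are derivable.

Yes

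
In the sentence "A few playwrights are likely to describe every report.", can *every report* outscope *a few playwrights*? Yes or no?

Yes

*every report* is the object of the infinitival complement of a raising predicate; raising infinitives are transparent for QR, so the two DPs are in effect clausemates.
Ordinary QR to a clause-peripheral position gives the wide-scope LF for the lower DP.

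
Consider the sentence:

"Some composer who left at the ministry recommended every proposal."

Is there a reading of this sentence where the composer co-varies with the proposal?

Yes

That reading corresponds to *every proposal* > *some composer*.
*every proposal* sits in the matrix clause, not in the relative clause on *some composer*.
Nothing blocks QR of the lower DP to a position above the higher one, so inverse scope is available.
So *every proposal* > *some composer* is among the available readings.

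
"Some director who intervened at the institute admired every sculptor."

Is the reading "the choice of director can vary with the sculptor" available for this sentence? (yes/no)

This is the *every sculptor* > *some director* reading.
*every sculptor* is a matrix argument; only *some director* is modified by the relative clause *who intervened at the institute*, so the RC island is irrelevant to the target quantifier.
No island intervenes, so both surface and inverse scope are derivable.

Yes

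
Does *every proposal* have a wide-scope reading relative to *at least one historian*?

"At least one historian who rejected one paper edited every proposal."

Yes

Although the sentence contains a relative clause (*who rejected one paper*), *every proposal* is outside it, in the matrix VP.
Clause-internal QR can adjoin the lower DP above the subject, yielding the inverse reading.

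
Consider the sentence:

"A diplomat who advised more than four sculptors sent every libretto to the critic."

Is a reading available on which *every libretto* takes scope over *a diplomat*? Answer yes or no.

Yes

*every libretto* is a matrix argument; only *a diplomat* is modified by the relative clause *who advised more than four sculptors*, so the RC island is irrelevant to the target quantifier.
Nothing blocks QR of the lower DP to a position above the higher one, so inverse scope is available.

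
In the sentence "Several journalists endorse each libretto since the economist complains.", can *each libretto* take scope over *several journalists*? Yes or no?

Yes

The adjunct island is irrelevant here — *each libretto* and *several journalists* are both in the matrix clause.
Ordinary QR to a clause-peripheral position gives the wide-scope LF for the lower DP.
The sentence is scopally ambiguous between *several journalists* > *each libretto* and *each libretto* > *several journalists*.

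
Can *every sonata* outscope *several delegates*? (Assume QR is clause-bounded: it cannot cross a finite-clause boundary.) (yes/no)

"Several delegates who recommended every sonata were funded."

*every sonata* occurs within the relative clause *who recommended every sonata*.
Quantifiers inside a relative clause are trapped there; the RC boundary blocks QR.
*every sonata* > *several delegates* would require crossing that boundary, which is illicit.

No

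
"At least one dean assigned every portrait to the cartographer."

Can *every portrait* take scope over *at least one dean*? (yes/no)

Yes

*at least one dean* and *every portrait* are co-arguments of the matrix verb, with nothing but a clause-internal boundary between them.
Clause-internal QR can adjoin the lower DP above the subject, yielding the inverse reading.
Both orderings are possible: *at least one dean* > *every portrait* and *every portrait* > *at least one dean*.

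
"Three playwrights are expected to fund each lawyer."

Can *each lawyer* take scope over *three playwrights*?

*each lawyer* is inside a raising infinitive, which is transparent to QR (no CP barrier), so it behaves as a matrix argument.
Since no island is crossed, the inverse ordering is licensed alongside surface scope.

Yes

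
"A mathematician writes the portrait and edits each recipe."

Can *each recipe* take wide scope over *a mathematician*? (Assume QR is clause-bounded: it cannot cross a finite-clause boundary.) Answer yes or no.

The target quantifier *each recipe* is part of one conjunct of the coordinate structure (*edits each recipe*).
The Coordinate Structure Constraint blocks movement (including QR) out of a single conjunct.
*each recipe* > *a mathematician* would require crossing that boundary, which is illicit.

No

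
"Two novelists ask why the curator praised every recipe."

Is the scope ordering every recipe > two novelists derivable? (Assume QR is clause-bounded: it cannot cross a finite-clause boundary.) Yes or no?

No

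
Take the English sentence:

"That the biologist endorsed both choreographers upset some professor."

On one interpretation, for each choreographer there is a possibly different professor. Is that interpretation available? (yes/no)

The paraphrase describes the scope ordering *both choreographers* > *some professor*.
The DP *both choreographers* is contained in the sentential subject *that the biologist endorsed both choreographers*.
Subjects — clausal subjects included — are islands for extraction, and QR is no exception.
There is no licit LF on which *both choreographers* c-commands *some professor*.

No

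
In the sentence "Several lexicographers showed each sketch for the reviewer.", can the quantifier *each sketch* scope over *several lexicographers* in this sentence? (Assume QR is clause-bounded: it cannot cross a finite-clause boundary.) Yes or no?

Both DPs are arguments of the same predicate; there is no clause or island boundary between them.
Nothing blocks QR of the lower DP to a position above the higher one, so inverse scope is available.
The sentence is scopally ambiguous between *several lexicographers* > *each sketch* and *each sketch* > *several lexicographers*.

Yes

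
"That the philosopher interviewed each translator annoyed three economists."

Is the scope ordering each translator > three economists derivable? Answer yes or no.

No

The DP *each translator* is contained in the sentential subject *that the philosopher interviewed each translator*.
Subjects — clausal subjects included — are islands for extraction, and QR is no exception.
So *each translator* cannot raise to a position above *three economists*.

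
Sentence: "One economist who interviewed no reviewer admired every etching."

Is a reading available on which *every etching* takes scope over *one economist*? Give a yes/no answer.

The relative clause *who interviewed no reviewer* modifies *one economist*, but *every etching* is not inside that relative clause — it is an argument of the matrix verb.
Since no island is crossed, the inverse ordering is licensed alongside surface scope.

Yes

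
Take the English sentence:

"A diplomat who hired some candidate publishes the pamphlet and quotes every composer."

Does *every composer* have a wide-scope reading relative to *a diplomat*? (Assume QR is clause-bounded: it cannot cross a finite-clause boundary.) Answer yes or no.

*every composer* occurs within one conjunct of the coordinate structure (*quotes every composer*).
QR out of a conjunct would have to apply non-ATB, which the CSC forbids.
There is no licit LF on which *every composer* c-commands *a diplomat*.
(Only the surface reading survives: one fixed diplomat with respect to all the relevant composers.)

No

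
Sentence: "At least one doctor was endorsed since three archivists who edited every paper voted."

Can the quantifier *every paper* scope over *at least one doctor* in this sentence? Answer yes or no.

The target quantifier *every paper* is part of the relative clause *who edited every paper*, which is itself inside the adjunct *since three archivists who edited every paper voted*.
Nested islands: the RC island is itself inside an adjunct island, so wide scope is doubly excluded.
So *every paper* cannot raise to a position above *at least one doctor*.

No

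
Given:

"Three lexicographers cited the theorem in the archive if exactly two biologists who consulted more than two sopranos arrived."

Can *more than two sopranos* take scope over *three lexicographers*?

No

*more than two sopranos* occurs within the relative clause *who consulted more than two sopranos*, which is itself inside the adjunct *if exactly two biologists who consulted more than two sopranos arrived*.
Both the relative clause and the enclosing adjunct are scope islands; QR cannot cross either.
Hence only narrow scope for *more than two sopranos* (under *three lexicographers*) survives.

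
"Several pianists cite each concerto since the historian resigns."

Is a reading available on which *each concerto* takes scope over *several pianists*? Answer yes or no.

The adjunct island is irrelevant here — *each concerto* and *several pianists* are both in the matrix clause.
Nothing blocks QR of the lower DP to a position above the higher one, so inverse scope is available.
The sentence is scopally ambiguous between *several pianists* > *each concerto* and *each concerto* > *several pianists*.

Yes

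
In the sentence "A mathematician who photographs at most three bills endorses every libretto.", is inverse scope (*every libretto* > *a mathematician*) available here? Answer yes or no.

Yes

The relative clause *who photographs at most three bills* modifies *a mathematician*, but *every libretto* is not inside that relative clause — it is an argument of the matrix verb.
Ordinary QR to a clause-peripheral position gives the wide-scope LF for the lower DP.
So *every libretto* > *a mathematician* is among the available readings.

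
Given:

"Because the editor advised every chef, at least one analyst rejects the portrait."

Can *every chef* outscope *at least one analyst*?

No

The DP *every chef* is contained in the adjunct clause *because the editor advised every chef*.
The adjunct-island constraint bars QR out of an adverbial clause.
So *every chef* cannot raise to a position above *at least one analyst*.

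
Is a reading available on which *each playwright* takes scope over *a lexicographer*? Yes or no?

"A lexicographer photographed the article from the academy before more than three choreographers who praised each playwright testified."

No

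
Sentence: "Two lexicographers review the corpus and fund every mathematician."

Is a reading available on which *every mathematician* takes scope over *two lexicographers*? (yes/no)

*every mathematician* occurs within one conjunct of the coordinate structure (*fund every mathematician*).
Coordinate structures are islands for non-across-the-board movement, QR included.
So *every mathematician* cannot raise high enough to outscope *two lexicographers*; only the surface ordering *two lexicographers* > *every mathematician* is available.

No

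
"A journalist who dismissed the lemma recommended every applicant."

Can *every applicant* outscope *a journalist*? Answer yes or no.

*every applicant* is a matrix argument; only *a journalist* is modified by the relative clause *who dismissed the lemma*, so the RC island is irrelevant to the target quantifier.
Ordinary QR to a clause-peripheral position gives the wide-scope LF for the lower DP.
So *every applicant* > *a journalist* is among the available readings.

Yes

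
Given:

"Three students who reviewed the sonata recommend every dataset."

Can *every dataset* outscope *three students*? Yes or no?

Yes

The RC *who reviewed the sonata* is an island, but *every dataset* is not inside it — it is the matrix object, a clausemate of *three students*.
Clause-internal QR can adjoin the lower DP above the subject, yielding the inverse reading.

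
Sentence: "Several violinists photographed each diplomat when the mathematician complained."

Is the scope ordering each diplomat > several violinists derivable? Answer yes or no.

Yes

The adjunct clause does not contain *each diplomat*, which is the matrix object.
QR within a single clause is free, so the lower quantifier may take scope over the higher one.
So *each diplomat* > *several violinists* is among the available readings.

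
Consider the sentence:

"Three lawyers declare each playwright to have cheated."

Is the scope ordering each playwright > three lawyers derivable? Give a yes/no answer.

Yes

The ECM infinitive is scope-transparent — *each playwright* is free to raise above *three lawyers*.
No island intervenes, so both surface and inverse scope are derivable.
Both orderings are possible: *three lawyers* > *each playwright* and *each playwright* > *three lawyers*.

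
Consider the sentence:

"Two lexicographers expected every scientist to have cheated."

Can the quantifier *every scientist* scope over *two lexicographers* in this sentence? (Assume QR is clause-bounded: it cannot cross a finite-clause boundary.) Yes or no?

Yes

*every scientist* is an ECM subject; ECM complements are not islands, and the embedded quantifier may take matrix scope.
QR within a single clause is free, so the lower quantifier may take scope over the higher one.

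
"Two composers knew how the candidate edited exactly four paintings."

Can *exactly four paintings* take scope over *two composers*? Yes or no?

No

The DP *exactly four paintings* is contained in the embedded question *how the candidate edited exactly four paintings*.
QR across an interrogative CP boundary is ruled out as a wh-island violation.
There is no licit LF on which *exactly four paintings* c-commands *two composers*.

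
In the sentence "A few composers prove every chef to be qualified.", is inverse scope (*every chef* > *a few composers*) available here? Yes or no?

Yes

ECM infinitives lack a CP barrier, so *every chef* can QR over the matrix subject *a few composers*.
Clause-internal QR can adjoin the lower DP above the subject, yielding the inverse reading.
The sentence is scopally ambiguous between *a few composers* > *every chef* and *every chef* > *a few composers*.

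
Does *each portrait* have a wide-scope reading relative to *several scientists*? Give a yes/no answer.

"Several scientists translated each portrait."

Yes

*each portrait* and *several scientists* are in the same minimal clause.
Nothing blocks QR of the lower DP to a position above the higher one, so inverse scope is available.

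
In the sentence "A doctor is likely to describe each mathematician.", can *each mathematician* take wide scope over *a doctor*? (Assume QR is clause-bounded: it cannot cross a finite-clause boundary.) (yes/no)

Yes

The matrix predicate is a raising verb, whose infinitival complement is not a scope island — *each mathematician* can QR into the matrix clause.
Nothing blocks QR of the lower DP to a position above the higher one, so inverse scope is available.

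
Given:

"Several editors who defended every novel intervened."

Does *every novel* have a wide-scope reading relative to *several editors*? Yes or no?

No

*every novel* sits inside the relative clause *who defended every novel*.
QR out of a relative clause is ruled out by the relative-clause island constraint.
*every novel* > *several editors* would require crossing that boundary, which is illicit.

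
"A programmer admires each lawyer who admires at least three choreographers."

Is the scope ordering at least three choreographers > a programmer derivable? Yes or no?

The DP *at least three choreographers* is contained in the relative clause *who admires at least three choreographers* modifying *each lawyer*.
Relative clauses block scope extraction: QR cannot target a position outside the modified NP.
So *at least three choreographers* cannot raise to a position above *a programmer*.
(Only the surface reading survives: one fixed programmer with respect to all the relevant choreographers.)

No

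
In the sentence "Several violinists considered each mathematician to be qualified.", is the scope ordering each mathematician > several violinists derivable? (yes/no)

*each mathematician* is the subject of an ECM infinitive — the infinitival complement of an ECM verb is not a scope island, so *each mathematician* can raise into the matrix clause.
Since no island is crossed, the inverse ordering is licensed alongside surface scope.
So *each mathematician* > *several violinists* is among the available readings.

Yes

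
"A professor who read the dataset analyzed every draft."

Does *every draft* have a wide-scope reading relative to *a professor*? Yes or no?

*every draft* sits in the matrix clause, not in the relative clause on *a professor*.
QR within a single clause is free, so the lower quantifier may take scope over the higher one.
So *every draft* > *a professor* is among the available readings.

Yes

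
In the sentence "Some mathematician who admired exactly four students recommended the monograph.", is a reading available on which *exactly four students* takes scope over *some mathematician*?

No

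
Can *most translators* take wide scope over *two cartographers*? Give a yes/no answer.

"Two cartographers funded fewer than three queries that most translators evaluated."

The DP *most translators* is contained in the relative clause *that most translators evaluated* modifying *fewer than three queries*.
Relative clauses are scope islands: a quantifier cannot QR out of a relative clause to take scope in the matrix clause.
The inverse ordering *most translators* > *two cartographers* is therefore underivable.

No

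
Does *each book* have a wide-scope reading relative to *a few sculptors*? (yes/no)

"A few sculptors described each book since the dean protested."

Yes

*each book* is a matrix argument; the adjunct is an island but the target quantifier is outside it.
Clause-internal QR can adjoin the lower DP above the subject, yielding the inverse reading.
So *each book* > *a few sculptors* is among the available readings.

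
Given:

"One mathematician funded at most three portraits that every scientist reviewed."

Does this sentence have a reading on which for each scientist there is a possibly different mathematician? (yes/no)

The paraphrase describes the scope ordering *every scientist* > *one mathematician*.
The target quantifier *every scientist* is part of the relative clause *that every scientist reviewed* modifying *at most three portraits*.
Relative clauses block scope extraction: QR cannot target a position outside the modified NP.
Hence only narrow scope for *every scientist* (under *one mathematician*) survives.

No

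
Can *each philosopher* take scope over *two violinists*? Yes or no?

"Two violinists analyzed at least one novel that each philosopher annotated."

No

Structurally, *each philosopher* is inside the relative clause *that each philosopher annotated* modifying *at least one novel*.
Quantifiers inside a relative clause are trapped there; the RC boundary blocks QR.
There is no licit LF on which *each philosopher* c-commands *two violinists*.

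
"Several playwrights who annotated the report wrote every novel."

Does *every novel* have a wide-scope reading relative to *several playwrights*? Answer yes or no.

Yes

The RC *who annotated the report* is an island, but *every novel* is not inside it — it is the matrix object, a clausemate of *several playwrights*.
QR within a single clause is free, so the lower quantifier may take scope over the higher one.
Both orderings are possible: *several playwrights* > *every novel* and *every novel* > *several playwrights*.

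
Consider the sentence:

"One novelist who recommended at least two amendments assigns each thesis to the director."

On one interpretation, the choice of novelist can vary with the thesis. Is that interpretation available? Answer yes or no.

Yes

That reading corresponds to *each thesis* > *one novelist*.
Although the sentence contains a relative clause (*who recommended at least two amendments*), *each thesis* is outside it, in the matrix VP.
With no island boundary between them, the object can take inverse scope over the subject via ordinary QR within the clause.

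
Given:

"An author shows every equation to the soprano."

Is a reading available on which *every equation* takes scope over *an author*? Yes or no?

Both DPs are arguments of the same predicate; there is no clause or island boundary between them.
Clause-internal QR can adjoin the lower DP above the subject, yielding the inverse reading.

Yes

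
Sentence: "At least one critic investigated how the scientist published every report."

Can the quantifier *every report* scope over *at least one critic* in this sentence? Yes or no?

*every report* occurs within the embedded question *how the scientist published every report*.
QR across an interrogative CP boundary is ruled out as a wh-island violation.
So *every report* cannot raise to a position above *at least one critic*.

No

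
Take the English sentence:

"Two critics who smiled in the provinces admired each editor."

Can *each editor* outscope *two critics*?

Yes

Although the sentence contains a relative clause (*who smiled in the provinces*), *each editor* is outside it, in the matrix VP.
QR within a single clause is free, so the lower quantifier may take scope over the higher one.
Both orderings are possible: *two critics* > *each editor* and *each editor* > *two critics*.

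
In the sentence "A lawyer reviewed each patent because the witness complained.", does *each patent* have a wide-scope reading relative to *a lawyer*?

Although there is an adjunct clause, *each patent* is in the main clause, not inside the adjunct.
No island intervenes, so both surface and inverse scope are derivable.

Yes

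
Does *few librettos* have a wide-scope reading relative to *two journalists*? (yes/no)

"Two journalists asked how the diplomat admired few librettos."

The DP *few librettos* is contained in the embedded question *how the diplomat admired few librettos*.
The wh-island constraint blocks QR out of an embedded interrogative.
Hence only narrow scope for *few librettos* (under *two journalists*) survives.

No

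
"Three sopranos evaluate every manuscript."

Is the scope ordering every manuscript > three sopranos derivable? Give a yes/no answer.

*every manuscript* and *three sopranos* are in the same minimal clause.
QR within a single clause is free, so the lower quantifier may take scope over the higher one.

Yes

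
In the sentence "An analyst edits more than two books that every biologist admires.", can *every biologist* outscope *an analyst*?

The DP *every biologist* is contained in the relative clause *that every biologist admires* modifying *more than two books*.
The relative clause forms an island for QR, so the quantifier is confined to the head noun's restrictor.
*every biologist* is confined to the island and cannot take scope over *an analyst*.
(Only the surface reading survives: one fixed analyst with respect to all the relevant biologists.)

No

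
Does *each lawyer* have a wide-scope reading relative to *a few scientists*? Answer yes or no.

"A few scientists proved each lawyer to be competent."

Yes

*each lawyer* is an ECM subject; ECM complements are not islands, and the embedded quantifier may take matrix scope.
Since no island is crossed, the inverse ordering is licensed alongside surface scope.
So *each lawyer* > *a few scientists* is among the available readings.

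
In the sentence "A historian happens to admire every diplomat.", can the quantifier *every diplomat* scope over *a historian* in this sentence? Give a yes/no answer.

Yes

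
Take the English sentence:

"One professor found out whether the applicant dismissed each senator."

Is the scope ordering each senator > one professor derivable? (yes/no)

Structurally, *each senator* is inside the embedded question *whether the applicant dismissed each senator*.
The wh-island constraint blocks QR out of an embedded interrogative.
There is no licit LF on which *each senator* c-commands *one professor*.

No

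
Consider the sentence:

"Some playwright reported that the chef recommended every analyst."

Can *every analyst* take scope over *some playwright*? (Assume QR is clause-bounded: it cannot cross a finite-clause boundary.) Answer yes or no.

*every analyst* is embedded in the finite complement clause *that the chef recommended every analyst*.
QR is clause-bounded, so the finite complement is a scope island for the embedded quantifier.
So the wide-scope reading for *every analyst* is blocked.

No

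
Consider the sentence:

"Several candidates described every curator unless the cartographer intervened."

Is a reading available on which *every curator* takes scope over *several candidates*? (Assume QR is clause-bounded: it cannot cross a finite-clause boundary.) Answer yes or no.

Neither queried DP is inside the adjunct, so the adjunct-island constraint does not apply.
Since no island is crossed, the inverse ordering is licensed alongside surface scope.

Yes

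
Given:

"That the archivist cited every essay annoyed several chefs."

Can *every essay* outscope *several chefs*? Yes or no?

Structurally, *every essay* is inside the sentential subject *that the archivist cited every essay*.
The subject-island constraint blocks QR out of a clausal subject.
*every essay* > *several chefs* would require crossing that boundary, which is illicit.

No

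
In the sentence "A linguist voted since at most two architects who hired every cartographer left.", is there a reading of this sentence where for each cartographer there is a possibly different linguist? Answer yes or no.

The described interpretation is the *every cartographer* > *a linguist* scoping.
*every cartographer* is embedded in the relative clause *who hired every cartographer*, which is itself inside the adjunct *since at most two architects who hired every cartographer left*.
The quantifier would have to escape first the RC and then the adjunct — two independent island violations.
The inverse ordering *every cartographer* > *a linguist* is therefore underivable.
(Only the surface reading survives: one fixed linguist with respect to all the relevant cartographers.)

No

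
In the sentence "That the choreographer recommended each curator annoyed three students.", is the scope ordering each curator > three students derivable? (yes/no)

No

The target quantifier *each curator* is part of the sentential subject *that the choreographer recommended each curator*.
The Sentential Subject Constraint rules out raising the quantifier out of the that-clause subject.
So *each curator* cannot raise to a position above *three students*.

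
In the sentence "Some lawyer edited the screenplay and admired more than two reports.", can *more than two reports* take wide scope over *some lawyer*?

No

*more than two reports* occurs within one conjunct of the coordinate structure (*admired more than two reports*).
QR out of a conjunct would have to apply non-ATB, which the CSC forbids.
The inverse ordering *more than two reports* > *some lawyer* is therefore underivable.
(Only the surface reading survives: one fixed lawyer with respect to all the relevant reports.)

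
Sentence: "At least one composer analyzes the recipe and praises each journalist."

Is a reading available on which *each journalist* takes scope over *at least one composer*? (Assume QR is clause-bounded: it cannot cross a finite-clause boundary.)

No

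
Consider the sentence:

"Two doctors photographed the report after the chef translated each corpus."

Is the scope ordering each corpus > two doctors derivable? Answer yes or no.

No

The DP *each corpus* is contained in the adjunct clause *after the chef translated each corpus*.
Adjunct clauses are scope islands: a quantifier inside an adjunct cannot raise into the matrix clause.
So the wide-scope reading for *each corpus* is blocked.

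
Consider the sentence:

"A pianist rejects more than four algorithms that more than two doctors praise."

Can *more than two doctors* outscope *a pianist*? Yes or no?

*more than two doctors* is embedded in the relative clause *that more than two doctors praise* modifying *more than four algorithms*.
Quantifiers inside a relative clause are trapped there; the RC boundary blocks QR.
There is no licit LF on which *more than two doctors* c-commands *a pianist*.
(Only the surface reading survives: one fixed pianist with respect to all the relevant doctors.)

No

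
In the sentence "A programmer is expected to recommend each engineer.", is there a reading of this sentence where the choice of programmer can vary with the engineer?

Yes

The described interpretation is the *each engineer* > *a programmer* scoping.
The matrix predicate is a raising verb, whose infinitival complement is not a scope island — *each engineer* can QR into the matrix clause.
With no island boundary between them, the object can take inverse scope over the subject via ordinary QR within the clause.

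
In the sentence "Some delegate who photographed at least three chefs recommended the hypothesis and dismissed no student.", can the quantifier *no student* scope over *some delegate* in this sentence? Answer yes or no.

*no student* is embedded in one conjunct of the coordinate structure (*dismissed no student*).
QR out of a conjunct would have to apply non-ATB, which the CSC forbids.
*no student* > *some delegate* would require crossing that boundary, which is illicit.

No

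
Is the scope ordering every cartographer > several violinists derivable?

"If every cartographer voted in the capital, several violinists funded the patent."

No

Structurally, *every cartographer* is inside the adjunct clause *if every cartographer voted in the capital*.
Scope out of an adjunct clause is unavailable: QR respects the adjunct-island constraint.
So the wide-scope reading for *every cartographer* is blocked.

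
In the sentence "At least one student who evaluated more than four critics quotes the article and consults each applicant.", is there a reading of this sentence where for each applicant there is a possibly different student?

The described interpretation is the *each applicant* > *at least one student* scoping.
*each applicant* occurs within one conjunct of the coordinate structure (*consults each applicant*).
Coordinate structures are islands for non-across-the-board movement, QR included.
So the wide-scope reading for *each applicant* is blocked.

No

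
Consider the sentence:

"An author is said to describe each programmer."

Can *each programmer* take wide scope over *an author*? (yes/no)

Yes

*each programmer* is inside a raising infinitive, which is transparent to QR (no CP barrier), so it behaves as a matrix argument.
Ordinary QR to a clause-peripheral position gives the wide-scope LF for the lower DP.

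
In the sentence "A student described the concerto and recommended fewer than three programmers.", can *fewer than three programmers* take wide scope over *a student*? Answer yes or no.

The DP *fewer than three programmers* is contained in one conjunct of the coordinate structure (*recommended fewer than three programmers*).
The Coordinate Structure Constraint blocks movement (including QR) out of a single conjunct.
So the wide-scope reading for *fewer than three programmers* is blocked.

No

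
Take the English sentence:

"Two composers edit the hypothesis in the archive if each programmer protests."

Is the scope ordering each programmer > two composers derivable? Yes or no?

No

*each programmer* is embedded in the adjunct clause *if each programmer protests*.
Adjuncts are opaque for quantifier raising; a quantifier in an adjunct stays inside it.
The inverse ordering *each programmer* > *two composers* is therefore underivable.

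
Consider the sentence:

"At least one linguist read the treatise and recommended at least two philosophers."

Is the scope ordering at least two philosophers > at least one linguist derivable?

*at least two philosophers* occurs within one conjunct of the coordinate structure (*recommended at least two philosophers*).
A quantifier cannot raise out of one conjunct of a coordination across the whole coordinate structure — the CSC applies to QR.
So *at least two philosophers* cannot raise high enough to outscope *at least one linguist*; only the surface ordering *at least one linguist* > *at least two philosophers* is available.

No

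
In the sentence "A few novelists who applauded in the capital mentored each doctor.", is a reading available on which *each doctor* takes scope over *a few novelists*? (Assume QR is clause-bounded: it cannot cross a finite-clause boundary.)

*each doctor* sits in the matrix clause, not in the relative clause on *a few novelists*.
Since no island is crossed, the inverse ordering is licensed alongside surface scope.

Yes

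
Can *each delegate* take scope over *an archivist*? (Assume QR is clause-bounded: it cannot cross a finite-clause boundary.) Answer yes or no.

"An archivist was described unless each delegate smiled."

No

Structurally, *each delegate* is inside the adjunct clause *unless each delegate smiled*.
Since the clause is an adjunct (not a complement), the Adjunct Condition blocks QR across its edge.
So *each delegate* cannot raise to a position above *an archivist*.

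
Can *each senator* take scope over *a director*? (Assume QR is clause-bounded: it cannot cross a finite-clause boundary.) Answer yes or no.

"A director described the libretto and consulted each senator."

No

The DP *each senator* is contained in one conjunct of the coordinate structure (*consulted each senator*).
Coordinate structures are islands for non-across-the-board movement, QR included.
So *each senator* cannot raise high enough to outscope *a director*; only the surface ordering *a director* > *each senator* is available.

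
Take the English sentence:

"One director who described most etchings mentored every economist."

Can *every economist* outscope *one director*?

Yes

The relative clause *who described most etchings* modifies *one director*, but *every economist* is not inside that relative clause — it is an argument of the matrix verb.
Clause-internal QR can adjoin the lower DP above the subject, yielding the inverse reading.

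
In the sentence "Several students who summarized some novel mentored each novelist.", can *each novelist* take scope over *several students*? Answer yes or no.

Yes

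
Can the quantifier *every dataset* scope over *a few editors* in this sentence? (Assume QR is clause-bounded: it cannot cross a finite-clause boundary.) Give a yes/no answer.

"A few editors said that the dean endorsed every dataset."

No

*every dataset* occurs within the finite complement clause *that the dean endorsed every dataset*.
With QR restricted to its own tensed clause, the embedded quantifier cannot reach a matrix scope position.
So *every dataset* cannot raise to a position above *a few editors*.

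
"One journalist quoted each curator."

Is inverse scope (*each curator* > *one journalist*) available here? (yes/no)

Yes

*one journalist* and *each curator* are co-arguments of the matrix verb, with nothing but a clause-internal boundary between them.
No island intervenes, so both surface and inverse scope are derivable.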